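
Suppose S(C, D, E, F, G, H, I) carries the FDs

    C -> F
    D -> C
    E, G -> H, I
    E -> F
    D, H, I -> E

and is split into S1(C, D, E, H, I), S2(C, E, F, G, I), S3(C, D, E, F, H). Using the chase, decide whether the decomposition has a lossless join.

Chase test. Columns are C, D, E, F, G, H, I; row i has aⱼ where attribute j ∈ Si, else bᵢⱼ.
Initial tableau (one row per fragment):
  row 1: a1 a2 a3 b14 b15 a6 a7
  row 2: a1 b22 a3 a4 a5 b26 a7
  row 3: a1 a2 a3 a4 b35 a6 b37
Rows 1 and 2 agree on C; apply C→F and equate their F entries.
No row becomes fully distinguished — the join is lossy.

No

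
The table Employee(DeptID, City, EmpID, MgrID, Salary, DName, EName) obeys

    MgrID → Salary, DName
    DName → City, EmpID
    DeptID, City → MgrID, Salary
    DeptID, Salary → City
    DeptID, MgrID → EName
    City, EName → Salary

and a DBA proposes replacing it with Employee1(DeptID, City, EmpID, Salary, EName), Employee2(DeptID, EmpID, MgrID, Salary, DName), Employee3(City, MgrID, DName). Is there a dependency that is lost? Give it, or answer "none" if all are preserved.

MgrID → Salary, DName lies within Employee2.
DName → City, EmpID: restricted closure across fragments reaches City, EmpID.
DeptID, City → MgrID, Salary: restricted closure across fragments reaches MgrID, Salary.
DeptID, Salary → City lies within Employee1.
DeptID, MgrID → EName: restricted closure across fragments reaches EName.
City, EName → Salary lies within Employee1.
Every dependency is enforceable on the fragments, so the decomposition is dependency-preserving.

none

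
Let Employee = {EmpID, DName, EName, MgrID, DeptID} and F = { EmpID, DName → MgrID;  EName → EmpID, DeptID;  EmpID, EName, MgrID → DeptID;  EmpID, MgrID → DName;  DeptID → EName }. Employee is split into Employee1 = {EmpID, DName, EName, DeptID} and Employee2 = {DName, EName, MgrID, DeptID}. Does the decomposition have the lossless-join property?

Yes

Common attributes: Employee1 ∩ Employee2 = {DName, EName, DeptID}.
Closure of {DName, EName, DeptID}: EName → EmpID, DeptID applies, adding EmpID; EmpID, DName → MgrID applies, adding MgrID. So (DName, EName, DeptID)⁺ = {EmpID, DName, EName, MgrID, DeptID}.
This closure contains every attribute of Employee1, so Employee1 ∩ Employee2 → Employee1. The join is lossless.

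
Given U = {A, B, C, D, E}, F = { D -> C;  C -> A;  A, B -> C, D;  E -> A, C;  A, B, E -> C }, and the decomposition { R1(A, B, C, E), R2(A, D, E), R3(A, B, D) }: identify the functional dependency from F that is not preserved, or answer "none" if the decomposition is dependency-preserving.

D -> C

Check D → C: no single fragment contains all of {C, D}, and the restricted closure of {D} across the fragments never reaches {C}.
C → A is preserved.
A, B → C, D is preserved.
E → A, C is preserved.
A, B, E → C is preserved.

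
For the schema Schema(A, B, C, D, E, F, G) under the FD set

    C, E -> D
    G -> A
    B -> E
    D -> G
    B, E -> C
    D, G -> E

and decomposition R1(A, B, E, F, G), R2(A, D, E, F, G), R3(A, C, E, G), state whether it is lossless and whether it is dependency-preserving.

Lossless test (chase): applying each FD to every pair of rows produces no changes in the tableau, so no row becomes fully distinguished — the join is lossy.
Dependency preservation: the restricted closure of {C, E} across the fragments never reaches {D}, so C, E → D cannot be enforced without a join — not preserved.

lossy and not dependency-preserving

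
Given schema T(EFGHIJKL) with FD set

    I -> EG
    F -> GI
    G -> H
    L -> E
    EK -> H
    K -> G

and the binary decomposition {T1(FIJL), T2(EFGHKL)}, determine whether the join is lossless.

No

Common attributes: T1 ∩ T2 = {FL}.
Closure of {FL}: F → GI applies, adding GI; G → H applies, adding H; L → E applies, adding E. So (FL)⁺ = {EFGHIL}.
The closure contains neither all of T1 = {FIJL} nor all of T2 = {EFGHKL}, so the common attributes are not a superkey of either fragment. The join is lossy.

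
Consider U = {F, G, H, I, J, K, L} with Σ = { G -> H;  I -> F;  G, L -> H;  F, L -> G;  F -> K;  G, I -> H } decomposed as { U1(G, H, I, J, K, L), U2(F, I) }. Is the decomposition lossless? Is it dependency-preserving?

Lossless test: (I)⁺ = {F, I, K}, which contains all of one fragment — lossless.
Dependency preservation: the restricted closure of {F, L} across the fragments never reaches {G}, so F, L → G cannot be enforced without a join — not preserved.

lossless but not dependency-preserving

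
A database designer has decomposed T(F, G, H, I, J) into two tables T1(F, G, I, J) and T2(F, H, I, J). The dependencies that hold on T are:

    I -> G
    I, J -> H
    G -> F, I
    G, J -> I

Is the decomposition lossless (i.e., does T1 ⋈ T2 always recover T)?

Yes

Common attributes: T1 ∩ T2 = {F, I, J}.
Closure of {F, I, J}: I → G applies, adding G; I, J → H applies, adding H. So (F, I, J)⁺ = {F, G, H, I, J}.
This closure contains every attribute of T1, so T1 ∩ T2 → T1. The join is lossless.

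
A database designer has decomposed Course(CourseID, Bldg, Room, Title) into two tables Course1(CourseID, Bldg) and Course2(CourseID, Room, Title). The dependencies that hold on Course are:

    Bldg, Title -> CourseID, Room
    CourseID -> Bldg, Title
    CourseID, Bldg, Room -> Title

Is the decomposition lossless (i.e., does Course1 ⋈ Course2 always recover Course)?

Common attributes: Course1 ∩ Course2 = {CourseID}.
Closure of {CourseID}: CourseID → Bldg, Title applies, adding Bldg, Title; Bldg, Title → CourseID, Room applies, adding Room. So (CourseID)⁺ = {CourseID, Bldg, Room, Title}.
This closure contains every attribute of Course1, so Course1 ∩ Course2 → Course1. The join is lossless.

Yes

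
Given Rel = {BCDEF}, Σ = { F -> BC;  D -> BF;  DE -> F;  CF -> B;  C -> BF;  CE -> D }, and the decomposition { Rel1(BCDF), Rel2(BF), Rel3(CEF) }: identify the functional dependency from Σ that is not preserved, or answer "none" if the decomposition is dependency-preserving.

CE -> D

Check CE → D: no single fragment contains all of {CDE}, and the restricted closure of {CE} across the fragments never reaches {D}.
F → BC is preserved.
D → BF is preserved.
DE → F is preserved.
CF → B is preserved.
C → BF is preserved.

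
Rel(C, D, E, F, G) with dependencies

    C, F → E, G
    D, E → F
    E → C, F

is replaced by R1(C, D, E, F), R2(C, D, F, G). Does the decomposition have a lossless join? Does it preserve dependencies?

lossless and dependency-preserving

Lossless test: (C, D, F)⁺ = {C, D, E, F, G}, which contains all of one fragment — lossless.
Dependency preservation: C, F → E, G is not contained in any single fragment, but the restricted closure of its left-hand side across the fragments still reaches the right-hand side; the remaining FDs each lie inside some fragment. All dependencies are preserved.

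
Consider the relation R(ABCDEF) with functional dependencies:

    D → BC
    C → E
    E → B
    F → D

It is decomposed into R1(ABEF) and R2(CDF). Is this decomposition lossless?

Yes

Common attributes: R1 ∩ R2 = {F}.
Closure of {F}: F → D applies, adding D; D → BC applies, adding BC; C → E applies, adding E. So (F)⁺ = {BCDEF}.
This closure contains every attribute of R2, so R1 ∩ R2 → R2. The join is lossless.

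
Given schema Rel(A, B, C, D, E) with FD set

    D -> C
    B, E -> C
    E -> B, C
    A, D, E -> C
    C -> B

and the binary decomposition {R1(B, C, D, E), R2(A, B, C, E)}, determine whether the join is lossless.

No

Common attributes: R1 ∩ R2 = {B, C, E}.
No dependency enlarges {B, C, E}, so (B, C, E)⁺ = {B, C, E}.
The closure contains neither all of R1 = {B, C, D, E} nor all of R2 = {A, B, C, E}, so the common attributes are not a superkey of either fragment. The join is lossy.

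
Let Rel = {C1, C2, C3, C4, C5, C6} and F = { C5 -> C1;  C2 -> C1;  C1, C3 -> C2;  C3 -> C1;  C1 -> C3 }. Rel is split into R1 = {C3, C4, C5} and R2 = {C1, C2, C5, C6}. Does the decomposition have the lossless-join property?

Common attributes: R1 ∩ R2 = {C5}.
Closure of {C5}: C5 → C1 applies, adding C1; C1 → C3 applies, adding C3; C1, C3 → C2 applies, adding C2. So (C5)⁺ = {C1, C2, C3, C5}.
The closure contains neither all of R1 = {C3, C4, C5} nor all of R2 = {C1, C2, C5, C6}, so the common attributes are not a superkey of either fragment. The join is lossy.

No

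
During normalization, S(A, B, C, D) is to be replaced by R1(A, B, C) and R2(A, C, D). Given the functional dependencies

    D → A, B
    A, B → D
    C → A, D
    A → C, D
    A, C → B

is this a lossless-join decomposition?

Common attributes: R1 ∩ R2 = {A, C}.
Closure of {A, C}: C → A, D applies, adding D; A, C → B applies, adding B. So (A, C)⁺ = {A, B, C, D}.
This closure contains every attribute of R1, so R1 ∩ R2 → R1. The join is lossless.

Yes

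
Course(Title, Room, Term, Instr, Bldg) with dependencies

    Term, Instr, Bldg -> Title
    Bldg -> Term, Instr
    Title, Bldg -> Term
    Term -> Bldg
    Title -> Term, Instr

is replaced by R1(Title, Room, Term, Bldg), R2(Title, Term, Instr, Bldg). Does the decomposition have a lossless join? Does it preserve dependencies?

Lossless test: (Title, Term, Bldg)⁺ = {Title, Term, Instr, Bldg}, which contains all of one fragment — lossless.
Dependency preservation: every FD's attributes lie within a single fragment, so each can be enforced locally — preserved.

lossless and dependency-preserving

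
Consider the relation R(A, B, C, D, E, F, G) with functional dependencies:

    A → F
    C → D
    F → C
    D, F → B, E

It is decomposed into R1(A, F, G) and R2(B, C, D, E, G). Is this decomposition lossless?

No

Common attributes: R1 ∩ R2 = {G}.
No dependency enlarges {G}, so (G)⁺ = {G}.
The closure contains neither all of R1 = {A, F, G} nor all of R2 = {B, C, D, E, G}, so the common attributes are not a superkey of either fragment. The join is lossy.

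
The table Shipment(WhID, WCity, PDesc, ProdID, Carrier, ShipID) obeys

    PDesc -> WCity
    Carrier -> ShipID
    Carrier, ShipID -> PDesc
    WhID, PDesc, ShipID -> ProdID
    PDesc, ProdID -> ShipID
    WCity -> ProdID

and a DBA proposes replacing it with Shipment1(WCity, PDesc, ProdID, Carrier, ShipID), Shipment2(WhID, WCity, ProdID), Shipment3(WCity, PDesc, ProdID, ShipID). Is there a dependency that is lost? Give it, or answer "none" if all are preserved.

PDesc → WCity lies within Shipment1.
Carrier → ShipID lies within Shipment1.
Carrier, ShipID → PDesc lies within Shipment1.
WhID, PDesc, ShipID → ProdID: restricted closure across fragments reaches ProdID.
PDesc, ProdID → ShipID lies within Shipment1.
WCity → ProdID lies within Shipment1.
Every dependency is enforceable on the fragments, so the decomposition is dependency-preserving.

none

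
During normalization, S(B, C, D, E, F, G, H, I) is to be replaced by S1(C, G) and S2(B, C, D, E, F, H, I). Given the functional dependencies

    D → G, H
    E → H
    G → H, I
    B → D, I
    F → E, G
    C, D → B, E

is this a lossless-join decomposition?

No

Common attributes: S1 ∩ S2 = {C}.
No dependency enlarges {C}, so (C)⁺ = {C}.
The closure contains neither all of S1 = {C, G} nor all of S2 = {B, C, D, E, F, H, I}, so the common attributes are not a superkey of either fragment. The join is lossy.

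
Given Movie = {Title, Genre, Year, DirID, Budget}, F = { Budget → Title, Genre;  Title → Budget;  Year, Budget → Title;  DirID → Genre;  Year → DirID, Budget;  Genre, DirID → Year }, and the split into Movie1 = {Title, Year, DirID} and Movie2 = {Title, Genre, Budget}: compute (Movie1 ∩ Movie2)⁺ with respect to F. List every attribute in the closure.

Title, Genre, Budget

Movie1 ∩ Movie2 = {Title}.
Title → Budget applies, adding Budget
Budget → Title, Genre applies, adding Genre
Closure: {Title, Genre, Budget}.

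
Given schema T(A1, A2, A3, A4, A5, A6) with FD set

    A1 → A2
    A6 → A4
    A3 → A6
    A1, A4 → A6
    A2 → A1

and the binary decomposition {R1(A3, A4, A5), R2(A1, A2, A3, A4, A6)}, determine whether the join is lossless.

No

Common attributes: R1 ∩ R2 = {A3, A4}.
Closure of {A3, A4}: A3 → A6 applies, adding A6. So (A3, A4)⁺ = {A3, A4, A6}.
The closure contains neither all of R1 = {A3, A4, A5} nor all of R2 = {A1, A2, A3, A4, A6}, so the common attributes are not a superkey of either fragment. The join is lossy.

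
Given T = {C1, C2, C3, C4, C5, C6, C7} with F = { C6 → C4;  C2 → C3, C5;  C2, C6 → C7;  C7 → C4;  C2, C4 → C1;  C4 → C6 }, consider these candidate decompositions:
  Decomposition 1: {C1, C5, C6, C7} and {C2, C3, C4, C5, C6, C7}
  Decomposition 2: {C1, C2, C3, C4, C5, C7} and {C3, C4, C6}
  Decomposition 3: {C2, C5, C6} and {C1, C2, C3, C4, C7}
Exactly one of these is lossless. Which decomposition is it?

Decomposition 2

Decomposition 1: common = {C5, C6, C7}, closure = {C4, C5, C6, C7} → lossy.
Decomposition 2: common = {C3, C4}, closure = {C3, C4, C6} → lossless.
Decomposition 3: common = {C2}, closure = {C2, C3, C5} → lossy.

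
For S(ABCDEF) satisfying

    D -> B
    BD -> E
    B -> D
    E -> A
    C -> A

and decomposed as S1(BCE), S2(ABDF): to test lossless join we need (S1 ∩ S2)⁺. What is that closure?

S1 ∩ S2 = {B}.
B → D applies, adding D
BD → E applies, adding E
E → A applies, adding A
Closure: {ABDE}.

ABDE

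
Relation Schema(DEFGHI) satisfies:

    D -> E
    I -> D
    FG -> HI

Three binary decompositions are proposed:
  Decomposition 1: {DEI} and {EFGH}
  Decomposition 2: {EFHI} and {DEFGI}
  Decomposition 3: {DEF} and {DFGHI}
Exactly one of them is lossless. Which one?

Decomposition 3

Decomposition 1: common = {E}, closure = {E} → lossy.
Decomposition 2: common = {EFI}, closure = {DEFI} → lossy.
Decomposition 3: common = {DF}, closure = {DEF} → lossless.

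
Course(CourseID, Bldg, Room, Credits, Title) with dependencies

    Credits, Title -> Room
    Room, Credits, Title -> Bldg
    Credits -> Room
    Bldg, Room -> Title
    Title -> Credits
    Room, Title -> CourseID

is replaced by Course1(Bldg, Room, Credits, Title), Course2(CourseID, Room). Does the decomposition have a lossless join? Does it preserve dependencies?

Lossless test: (Room)⁺ = {Room}, which is a superkey of neither fragment — lossy.
Dependency preservation: the restricted closure of {Room, Title} across the fragments never reaches {CourseID}, so Room, Title → CourseID cannot be enforced without a join — not preserved.

lossy and not dependency-preserving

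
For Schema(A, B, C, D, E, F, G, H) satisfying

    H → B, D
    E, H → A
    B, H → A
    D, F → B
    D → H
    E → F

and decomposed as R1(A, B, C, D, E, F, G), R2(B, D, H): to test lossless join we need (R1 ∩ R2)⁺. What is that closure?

R1 ∩ R2 = {B, D}.
D → H applies, adding H
B, H → A applies, adding A
Closure: {A, B, D, H}.

A, B, D, H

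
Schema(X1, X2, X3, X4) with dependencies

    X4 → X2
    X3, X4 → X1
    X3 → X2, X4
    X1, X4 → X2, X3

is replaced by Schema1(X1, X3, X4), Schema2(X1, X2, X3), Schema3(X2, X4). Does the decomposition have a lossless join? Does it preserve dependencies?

Lossless test (chase): Rows 1 and 3 agree on X4; apply X4→X2 and equate their X2 entries. Rows 1 and 2 agree on X3; apply X3→X2, X4 and equate their X2, X4 entries. Row 1 is now all distinguished symbols — the join is lossless.
Dependency preservation: X3 → X2, X4; X1, X4 → X2, X3 are not contained in any single fragment, but the restricted closure of each left-hand side across the fragments still reaches the right-hand side; the remaining FDs each lie inside some fragment. All dependencies are preserved.

lossless and dependency-preserving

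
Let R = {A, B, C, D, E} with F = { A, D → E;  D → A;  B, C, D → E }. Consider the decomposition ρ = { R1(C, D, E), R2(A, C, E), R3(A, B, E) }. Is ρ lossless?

Chase test. Columns are A, B, C, D, E; row i has aⱼ where attribute j ∈ Ri, else bᵢⱼ.
Initial tableau (one row per fragment):
  row 1: b11 b12 a3 a4 a5
  row 2: a1 b22 a3 b24 a5
  row 3: a1 a2 b33 b34 a5
No row becomes fully distinguished — the join is lossy.

No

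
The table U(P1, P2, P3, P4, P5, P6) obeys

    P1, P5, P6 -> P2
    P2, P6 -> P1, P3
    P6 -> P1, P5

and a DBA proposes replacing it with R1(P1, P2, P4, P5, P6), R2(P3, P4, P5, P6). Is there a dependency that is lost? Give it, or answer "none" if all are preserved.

P1, P5, P6 → P2 lies within R1.
P2, P6 → P1, P3: restricted closure across fragments reaches P1, P3.
P6 → P1, P5 lies within R1.
Every dependency is enforceable on the fragments, so the decomposition is dependency-preserving.

none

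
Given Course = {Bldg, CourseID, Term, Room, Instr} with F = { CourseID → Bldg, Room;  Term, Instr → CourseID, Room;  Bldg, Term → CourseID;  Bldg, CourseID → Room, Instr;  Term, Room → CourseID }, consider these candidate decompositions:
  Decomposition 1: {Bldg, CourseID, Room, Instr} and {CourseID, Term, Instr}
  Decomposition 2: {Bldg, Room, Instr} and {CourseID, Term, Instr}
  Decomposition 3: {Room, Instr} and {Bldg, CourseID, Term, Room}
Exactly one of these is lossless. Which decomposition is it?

Decomposition 1: common = {CourseID, Instr}, closure = {Bldg, CourseID, Room, Instr} → lossless.
Decomposition 2: common = {Instr}, closure = {Instr} → lossy.
Decomposition 3: common = {Room}, closure = {Room} → lossy.

Decomposition 1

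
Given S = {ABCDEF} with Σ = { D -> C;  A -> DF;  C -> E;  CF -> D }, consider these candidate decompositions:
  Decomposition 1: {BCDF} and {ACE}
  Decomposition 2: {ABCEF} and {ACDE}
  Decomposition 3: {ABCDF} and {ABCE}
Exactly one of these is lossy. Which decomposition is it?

Decomposition 1: common = {C}, closure = {CE} → lossy.
Decomposition 2: common = {ACE}, closure = {ACDEF} → lossless.
Decomposition 3: common = {ABC}, closure = {ABCDEF} → lossless.

Decomposition 1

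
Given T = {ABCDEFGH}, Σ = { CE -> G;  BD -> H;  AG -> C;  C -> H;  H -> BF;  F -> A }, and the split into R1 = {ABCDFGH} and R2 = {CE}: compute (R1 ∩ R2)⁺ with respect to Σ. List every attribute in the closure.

ABCFH

R1 ∩ R2 = {C}.
C → H applies, adding H
H → BF applies, adding BF
F → A applies, adding A
Closure: {ABCFH}.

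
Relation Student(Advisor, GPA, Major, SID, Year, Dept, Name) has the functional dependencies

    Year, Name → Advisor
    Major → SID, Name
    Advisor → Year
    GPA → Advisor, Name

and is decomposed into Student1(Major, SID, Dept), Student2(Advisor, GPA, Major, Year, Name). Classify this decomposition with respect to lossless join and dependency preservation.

Lossless test: (Major)⁺ = {Major, SID, Name}, which is a superkey of neither fragment — lossy.
Dependency preservation: Major → SID, Name is not contained in any single fragment, but the restricted closure of its left-hand side across the fragments still reaches the right-hand side; the remaining FDs each lie inside some fragment. All dependencies are preserved.

lossy but dependency-preserving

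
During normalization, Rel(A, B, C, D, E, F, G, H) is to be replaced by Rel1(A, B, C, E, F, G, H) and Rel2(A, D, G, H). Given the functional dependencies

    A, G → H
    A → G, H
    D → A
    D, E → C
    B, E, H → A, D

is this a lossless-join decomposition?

Common attributes: Rel1 ∩ Rel2 = {A, G, H}.
No dependency enlarges {A, G, H}, so (A, G, H)⁺ = {A, G, H}.
The closure contains neither all of Rel1 = {A, B, C, E, F, G, H} nor all of Rel2 = {A, D, G, H}, so the common attributes are not a superkey of either fragment. The join is lossy.

No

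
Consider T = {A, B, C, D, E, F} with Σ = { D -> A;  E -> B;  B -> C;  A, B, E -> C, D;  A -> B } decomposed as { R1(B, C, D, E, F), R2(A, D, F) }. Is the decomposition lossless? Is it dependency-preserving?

Lossless test: (D, F)⁺ = {A, B, C, D, F}, which contains all of one fragment — lossless.
Dependency preservation: the restricted closure of {A, B, E} across the fragments never reaches {C, D}, so A, B, E → C, D cannot be enforced without a join — not preserved.

lossless but not dependency-preserving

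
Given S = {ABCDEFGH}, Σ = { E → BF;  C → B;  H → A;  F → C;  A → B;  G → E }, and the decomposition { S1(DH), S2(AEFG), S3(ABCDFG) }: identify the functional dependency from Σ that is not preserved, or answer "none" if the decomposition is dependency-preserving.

H → A

Check H → A: no single fragment contains all of {AH}, and the restricted closure of {H} across the fragments never reaches {A}.
E → BF is preserved.
C → B is preserved.
F → C is preserved.
A → B is preserved.
G → E is preserved.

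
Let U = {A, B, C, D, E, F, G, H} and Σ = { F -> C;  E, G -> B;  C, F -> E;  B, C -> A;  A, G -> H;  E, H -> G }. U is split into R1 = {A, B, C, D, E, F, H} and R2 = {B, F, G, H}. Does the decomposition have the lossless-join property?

Common attributes: R1 ∩ R2 = {B, F, H}.
Closure of {B, F, H}: F → C applies, adding C; C, F → E applies, adding E; B, C → A applies, adding A; E, H → G applies, adding G. So (B, F, H)⁺ = {A, B, C, E, F, G, H}.
This closure contains every attribute of R2, so R1 ∩ R2 → R2. The join is lossless.

Yes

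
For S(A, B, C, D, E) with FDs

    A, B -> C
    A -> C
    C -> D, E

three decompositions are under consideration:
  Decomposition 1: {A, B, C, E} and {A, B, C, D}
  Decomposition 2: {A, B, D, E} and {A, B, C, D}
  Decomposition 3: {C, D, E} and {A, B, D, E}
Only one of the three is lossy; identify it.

Decomposition 1: common = {A, B, C}, closure = {A, B, C, D, E} → lossless.
Decomposition 2: common = {A, B, D}, closure = {A, B, C, D, E} → lossless.
Decomposition 3: common = {D, E}, closure = {D, E} → lossy.

Decomposition 3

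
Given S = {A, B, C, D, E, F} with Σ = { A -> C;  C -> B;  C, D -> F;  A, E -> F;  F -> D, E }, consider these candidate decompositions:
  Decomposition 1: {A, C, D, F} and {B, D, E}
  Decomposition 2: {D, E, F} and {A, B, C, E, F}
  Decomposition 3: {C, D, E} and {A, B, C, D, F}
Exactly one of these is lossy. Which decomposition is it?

Decomposition 1: common = {D}, closure = {D} → lossy.
Decomposition 2: common = {E, F}, closure = {D, E, F} → lossless.
Decomposition 3: common = {C, D}, closure = {B, C, D, E, F} → lossless.

Decomposition 1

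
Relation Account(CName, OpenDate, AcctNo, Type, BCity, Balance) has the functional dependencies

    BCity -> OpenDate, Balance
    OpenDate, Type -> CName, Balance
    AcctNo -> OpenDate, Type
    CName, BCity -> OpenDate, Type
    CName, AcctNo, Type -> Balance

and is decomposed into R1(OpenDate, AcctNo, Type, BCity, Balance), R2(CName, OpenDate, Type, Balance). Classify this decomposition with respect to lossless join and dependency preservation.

Lossless test: (OpenDate, Type, Balance)⁺ = {CName, OpenDate, Type, Balance}, which contains all of one fragment — lossless.
Dependency preservation: the restricted closure of {CName, BCity} across the fragments never reaches {OpenDate, Type}, so CName, BCity → OpenDate, Type cannot be enforced without a join — not preserved.

lossless but not dependency-preserving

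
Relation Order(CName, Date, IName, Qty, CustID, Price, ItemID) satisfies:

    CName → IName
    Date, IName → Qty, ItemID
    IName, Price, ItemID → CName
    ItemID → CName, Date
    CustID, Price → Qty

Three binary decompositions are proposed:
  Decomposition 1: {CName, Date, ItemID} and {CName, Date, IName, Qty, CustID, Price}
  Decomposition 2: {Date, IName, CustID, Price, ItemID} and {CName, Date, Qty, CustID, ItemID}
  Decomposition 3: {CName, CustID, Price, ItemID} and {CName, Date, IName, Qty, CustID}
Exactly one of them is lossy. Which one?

Decomposition 1: common = {CName, Date}, closure = {CName, Date, IName, Qty, ItemID} → lossless.
Decomposition 2: common = {Date, CustID, ItemID}, closure = {CName, Date, IName, Qty, CustID, ItemID} → lossless.
Decomposition 3: common = {CName, CustID}, closure = {CName, IName, CustID} → lossy.

Decomposition 3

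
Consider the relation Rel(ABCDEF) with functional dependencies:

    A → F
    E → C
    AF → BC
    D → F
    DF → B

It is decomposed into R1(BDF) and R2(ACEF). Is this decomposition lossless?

No

Common attributes: R1 ∩ R2 = {F}.
No dependency enlarges {F}, so (F)⁺ = {F}.
The closure contains neither all of R1 = {BDF} nor all of R2 = {ACEF}, so the common attributes are not a superkey of either fragment. The join is lossy.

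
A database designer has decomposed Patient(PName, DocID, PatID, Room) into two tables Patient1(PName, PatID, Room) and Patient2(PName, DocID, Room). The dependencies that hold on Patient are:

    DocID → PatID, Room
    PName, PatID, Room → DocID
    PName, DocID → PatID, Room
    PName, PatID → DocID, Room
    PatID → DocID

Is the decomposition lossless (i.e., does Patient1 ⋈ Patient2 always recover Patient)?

No

Common attributes: Patient1 ∩ Patient2 = {PName, Room}.
No dependency enlarges {PName, Room}, so (PName, Room)⁺ = {PName, Room}.
The closure contains neither all of Patient1 = {PName, PatID, Room} nor all of Patient2 = {PName, DocID, Room}, so the common attributes are not a superkey of either fragment. The join is lossy.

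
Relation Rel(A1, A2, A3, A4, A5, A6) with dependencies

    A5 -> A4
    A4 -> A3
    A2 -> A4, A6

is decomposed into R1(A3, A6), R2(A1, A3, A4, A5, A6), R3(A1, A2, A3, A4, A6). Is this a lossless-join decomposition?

Chase test. Columns are A1, A2, A3, A4, A5, A6; row i has aⱼ where attribute j ∈ Ri, else bᵢⱼ.
Initial tableau (one row per fragment):
  row 1: b11 b12 a3 b14 b15 a6
  row 2: a1 b22 a3 a4 a5 a6
  row 3: a1 a2 a3 a4 b35 a6
No row becomes fully distinguished — the join is lossy.

No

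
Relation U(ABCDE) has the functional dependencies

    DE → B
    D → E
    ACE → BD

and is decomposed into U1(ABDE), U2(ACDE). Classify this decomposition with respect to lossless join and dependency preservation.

Lossless test: (ADE)⁺ = {ABDE}, which contains all of one fragment — lossless.
Dependency preservation: ACE → BD is not contained in any single fragment, but the restricted closure of its left-hand side across the fragments still reaches the right-hand side; the remaining FDs each lie inside some fragment. All dependencies are preserved.

lossless and dependency-preserving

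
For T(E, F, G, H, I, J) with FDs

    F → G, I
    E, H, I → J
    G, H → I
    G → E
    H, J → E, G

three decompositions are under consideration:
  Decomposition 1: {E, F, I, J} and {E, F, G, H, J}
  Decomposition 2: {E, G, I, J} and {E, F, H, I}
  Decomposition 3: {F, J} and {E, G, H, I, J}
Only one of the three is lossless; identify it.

Decomposition 1: common = {E, F, J}, closure = {E, F, G, I, J} → lossless.
Decomposition 2: common = {E, I}, closure = {E, I} → lossy.
Decomposition 3: common = {J}, closure = {J} → lossy.

Decomposition 1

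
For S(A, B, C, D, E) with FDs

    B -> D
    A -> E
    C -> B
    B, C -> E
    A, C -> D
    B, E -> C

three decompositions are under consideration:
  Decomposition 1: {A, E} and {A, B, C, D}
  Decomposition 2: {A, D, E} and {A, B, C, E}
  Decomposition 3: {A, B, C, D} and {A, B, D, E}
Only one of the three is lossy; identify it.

Decomposition 2

Decomposition 1: common = {A}, closure = {A, E} → lossless.
Decomposition 2: common = {A, E}, closure = {A, E} → lossy.
Decomposition 3: common = {A, B, D}, closure = {A, B, C, D, E} → lossless.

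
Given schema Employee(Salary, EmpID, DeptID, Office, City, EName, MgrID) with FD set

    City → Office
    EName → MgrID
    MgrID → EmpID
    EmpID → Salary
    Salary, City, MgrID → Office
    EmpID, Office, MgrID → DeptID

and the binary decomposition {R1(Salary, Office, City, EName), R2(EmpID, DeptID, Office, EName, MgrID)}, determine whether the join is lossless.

Common attributes: R1 ∩ R2 = {Office, EName}.
Closure of {Office, EName}: EName → MgrID applies, adding MgrID; MgrID → EmpID applies, adding EmpID; EmpID → Salary applies, adding Salary; EmpID, Office, MgrID → DeptID applies, adding DeptID. So (Office, EName)⁺ = {Salary, EmpID, DeptID, Office, EName, MgrID}.
This closure contains every attribute of R2, so R1 ∩ R2 → R2. The join is lossless.

Yes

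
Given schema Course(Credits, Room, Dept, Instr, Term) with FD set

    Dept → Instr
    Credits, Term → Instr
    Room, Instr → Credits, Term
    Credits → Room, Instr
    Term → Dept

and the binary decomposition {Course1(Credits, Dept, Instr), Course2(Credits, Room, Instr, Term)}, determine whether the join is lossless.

Yes

Common attributes: Course1 ∩ Course2 = {Credits, Instr}.
Closure of {Credits, Instr}: Credits → Room, Instr applies, adding Room; Room, Instr → Credits, Term applies, adding Term; Term → Dept applies, adding Dept. So (Credits, Instr)⁺ = {Credits, Room, Dept, Instr, Term}.
This closure contains every attribute of Course1, so Course1 ∩ Course2 → Course1. The join is lossless.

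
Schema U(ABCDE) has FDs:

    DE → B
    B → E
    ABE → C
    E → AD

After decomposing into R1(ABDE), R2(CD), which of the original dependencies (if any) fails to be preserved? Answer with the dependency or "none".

Check ABE → C: no single fragment contains all of {ABCE}, and the restricted closure of {ABE} across the fragments never reaches {C}.
DE → B is preserved.
B → E is preserved.
E → AD is preserved.

ABE → C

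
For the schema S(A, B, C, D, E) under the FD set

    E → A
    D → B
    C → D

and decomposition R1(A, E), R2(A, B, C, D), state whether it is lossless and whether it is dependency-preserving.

lossy but dependency-preserving

Lossless test: (A)⁺ = {A}, which is a superkey of neither fragment — lossy.
Dependency preservation: every FD's attributes lie within a single fragment, so each can be enforced locally — preserved.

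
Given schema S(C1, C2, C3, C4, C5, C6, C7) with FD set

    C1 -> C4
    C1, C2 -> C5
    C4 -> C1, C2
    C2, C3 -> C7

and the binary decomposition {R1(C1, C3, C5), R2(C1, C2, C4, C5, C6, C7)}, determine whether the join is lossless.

No

Common attributes: R1 ∩ R2 = {C1, C5}.
Closure of {C1, C5}: C1 → C4 applies, adding C4; C4 → C1, C2 applies, adding C2. So (C1, C5)⁺ = {C1, C2, C4, C5}.
The closure contains neither all of R1 = {C1, C3, C5} nor all of R2 = {C1, C2, C4, C5, C6, C7}, so the common attributes are not a superkey of either fragment. The join is lossy.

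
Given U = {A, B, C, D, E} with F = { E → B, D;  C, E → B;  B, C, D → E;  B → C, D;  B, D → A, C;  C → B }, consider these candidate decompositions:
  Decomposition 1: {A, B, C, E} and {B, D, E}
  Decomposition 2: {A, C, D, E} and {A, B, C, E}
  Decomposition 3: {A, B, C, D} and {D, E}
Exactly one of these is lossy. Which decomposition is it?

Decomposition 1: common = {B, E}, closure = {A, B, C, D, E} → lossless.
Decomposition 2: common = {A, C, E}, closure = {A, B, C, D, E} → lossless.
Decomposition 3: common = {D}, closure = {D} → lossy.

Decomposition 3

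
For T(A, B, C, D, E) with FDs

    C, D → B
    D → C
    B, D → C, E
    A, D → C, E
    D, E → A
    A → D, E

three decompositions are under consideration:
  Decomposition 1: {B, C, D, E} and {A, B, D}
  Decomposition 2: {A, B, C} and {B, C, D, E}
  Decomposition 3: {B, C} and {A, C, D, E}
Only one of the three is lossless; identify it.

Decomposition 1: common = {B, D}, closure = {A, B, C, D, E} → lossless.
Decomposition 2: common = {B, C}, closure = {B, C} → lossy.
Decomposition 3: common = {C}, closure = {C} → lossy.

Decomposition 1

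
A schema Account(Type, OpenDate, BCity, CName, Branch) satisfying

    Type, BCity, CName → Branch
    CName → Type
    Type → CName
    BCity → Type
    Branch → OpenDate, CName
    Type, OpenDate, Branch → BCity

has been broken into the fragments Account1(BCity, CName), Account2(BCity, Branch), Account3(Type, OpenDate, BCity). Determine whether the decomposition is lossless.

Chase test. Columns are Type, OpenDate, BCity, CName, Branch; row i has aⱼ where attribute j ∈ Accounti, else bᵢⱼ.
Initial tableau (one row per fragment):
  row 1: b11 b12 a3 a4 b15
  row 2: b21 b22 a3 b24 a5
  row 3: a1 a2 a3 b34 b35
Rows 1 and 2 agree on BCity; apply BCity→Type and equate their Type entries.
Rows 1 and 3 agree on BCity; apply BCity→Type and equate their Type entries.
Rows 1 and 2 agree on Type; apply Type→CName and equate their CName entries.
Rows 1 and 3 agree on Type; apply Type→CName and equate their CName entries.
Rows 1 and 2 agree on Type, BCity, CName; apply Type, BCity, CName→Branch and equate their Branch entries.
Rows 1 and 3 agree on Type, BCity, CName; apply Type, BCity, CName→Branch and equate their Branch entries.
Rows 1 and 2 agree on Branch; apply Branch→OpenDate, CName and equate their OpenDate, CName entries.
Rows 1 and 3 agree on Branch; apply Branch→OpenDate, CName and equate their OpenDate, CName entries.
Row 1 is now all distinguished symbols — the join is lossless.

Yes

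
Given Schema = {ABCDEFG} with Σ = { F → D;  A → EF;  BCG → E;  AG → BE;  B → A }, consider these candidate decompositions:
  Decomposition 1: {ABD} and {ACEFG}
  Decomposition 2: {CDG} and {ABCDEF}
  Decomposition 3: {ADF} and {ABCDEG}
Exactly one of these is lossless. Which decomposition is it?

Decomposition 1: common = {A}, closure = {ADEF} → lossy.
Decomposition 2: common = {CD}, closure = {CD} → lossy.
Decomposition 3: common = {AD}, closure = {ADEF} → lossless.

Decomposition 3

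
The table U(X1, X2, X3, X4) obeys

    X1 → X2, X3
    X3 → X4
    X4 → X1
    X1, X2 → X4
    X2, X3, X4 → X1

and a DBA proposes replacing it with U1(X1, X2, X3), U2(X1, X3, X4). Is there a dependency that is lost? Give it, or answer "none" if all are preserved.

none

X1 → X2, X3 lies within U1.
X3 → X4 lies within U2.
X4 → X1 lies within U2.
X1, X2 → X4: restricted closure across fragments reaches X4.
X2, X3, X4 → X1: restricted closure across fragments reaches X1.
Every dependency is enforceable on the fragments, so the decomposition is dependency-preserving.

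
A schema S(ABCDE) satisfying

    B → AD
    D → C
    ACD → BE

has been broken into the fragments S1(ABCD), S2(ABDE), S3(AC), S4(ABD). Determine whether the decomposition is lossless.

Chase test. Columns are ABCDE; row i has aⱼ where attribute j ∈ Si, else bᵢⱼ.
Initial tableau (one row per fragment):
  row 1: a1 a2 a3 a4 b15
  row 2: a1 a2 b23 a4 a5
  row 3: a1 b32 a3 b34 b35
  row 4: a1 a2 b43 a4 b45
Rows 1 and 2 agree on D; apply D→C and equate their C entries.
Rows 1 and 4 agree on D; apply D→C and equate their C entries.
Rows 1 and 2 agree on ACD; apply ACD→BE and equate their BE entries.
Rows 1 and 4 agree on ACD; apply ACD→BE and equate their BE entries.
Row 1 is now all distinguished symbols — the join is lossless.

Yes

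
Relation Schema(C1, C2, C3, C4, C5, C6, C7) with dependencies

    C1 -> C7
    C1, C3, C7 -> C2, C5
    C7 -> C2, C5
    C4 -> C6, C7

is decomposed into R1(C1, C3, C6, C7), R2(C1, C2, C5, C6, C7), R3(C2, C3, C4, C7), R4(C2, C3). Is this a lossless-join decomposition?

No

Chase test. Columns are C1, C2, C3, C4, C5, C6, C7; row i has aⱼ where attribute j ∈ Ri, else bᵢⱼ.
Initial tableau (one row per fragment):
  row 1: a1 b12 a3 b14 b15 a6 a7
  row 2: a1 a2 b23 b24 a5 a6 a7
  row 3: b31 a2 a3 a4 b35 b36 a7
  row 4: b41 a2 a3 b44 b45 b46 b47
Rows 1 and 2 agree on C7; apply C7→C2, C5 and equate their C2, C5 entries.
Rows 1 and 3 agree on C7; apply C7→C2, C5 and equate their C2, C5 entries.
No row becomes fully distinguished — the join is lossy.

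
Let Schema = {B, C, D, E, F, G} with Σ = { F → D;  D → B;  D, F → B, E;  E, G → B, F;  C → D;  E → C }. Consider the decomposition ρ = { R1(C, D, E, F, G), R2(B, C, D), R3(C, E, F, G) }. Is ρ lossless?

Chase test. Columns are B, C, D, E, F, G; row i has aⱼ where attribute j ∈ Ri, else bᵢⱼ.
Initial tableau (one row per fragment):
  row 1: b11 a2 a3 a4 a5 a6
  row 2: a1 a2 a3 b24 b25 b26
  row 3: b31 a2 b33 a4 a5 a6
Rows 1 and 3 agree on F; apply F→D and equate their D entries.
Rows 1 and 2 agree on D; apply D→B and equate their B entries.
Rows 1 and 3 agree on D; apply D→B and equate their B entries.
Row 1 is now all distinguished symbols — the join is lossless.

Yes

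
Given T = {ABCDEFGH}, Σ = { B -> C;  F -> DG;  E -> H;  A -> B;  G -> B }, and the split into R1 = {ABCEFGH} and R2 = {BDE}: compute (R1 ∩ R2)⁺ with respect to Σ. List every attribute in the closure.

BCEH

R1 ∩ R2 = {BE}.
B → C applies, adding C
E → H applies, adding H
Closure: {BCEH}.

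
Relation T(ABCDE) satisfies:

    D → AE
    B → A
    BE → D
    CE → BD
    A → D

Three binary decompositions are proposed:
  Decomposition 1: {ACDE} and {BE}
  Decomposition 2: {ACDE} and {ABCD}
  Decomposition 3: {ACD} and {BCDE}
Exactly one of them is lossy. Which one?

Decomposition 1

Decomposition 1: common = {E}, closure = {E} → lossy.
Decomposition 2: common = {ACD}, closure = {ABCDE} → lossless.
Decomposition 3: common = {CD}, closure = {ABCDE} → lossless.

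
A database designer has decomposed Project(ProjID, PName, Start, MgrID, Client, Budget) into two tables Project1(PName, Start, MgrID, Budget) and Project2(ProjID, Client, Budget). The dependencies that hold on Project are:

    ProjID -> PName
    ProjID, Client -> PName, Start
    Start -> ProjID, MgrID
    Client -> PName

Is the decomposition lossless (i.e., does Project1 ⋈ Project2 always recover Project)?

No

Common attributes: Project1 ∩ Project2 = {Budget}.
No dependency enlarges {Budget}, so (Budget)⁺ = {Budget}.
The closure contains neither all of Project1 = {PName, Start, MgrID, Budget} nor all of Project2 = {ProjID, Client, Budget}, so the common attributes are not a superkey of either fragment. The join is lossy.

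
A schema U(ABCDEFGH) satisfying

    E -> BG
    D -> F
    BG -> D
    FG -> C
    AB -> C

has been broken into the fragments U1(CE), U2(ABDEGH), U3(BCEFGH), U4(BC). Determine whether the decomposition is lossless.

Chase test. Columns are ABCDEFGH; row i has aⱼ where attribute j ∈ Ui, else bᵢⱼ.
Initial tableau (one row per fragment):
  row 1: b11 b12 a3 b14 a5 b16 b17 b18
  row 2: a1 a2 b23 a4 a5 b26 a7 a8
  row 3: b31 a2 a3 b34 a5 a6 a7 a8
  row 4: b41 a2 a3 b44 b45 b46 b47 b48
Rows 1 and 2 agree on E; apply E→BG and equate their BG entries.
Rows 1 and 2 agree on BG; apply BG→D and equate their D entries.
Rows 1 and 3 agree on BG; apply BG→D and equate their D entries.
Rows 1 and 2 agree on D; apply D→F and equate their F entries.
Rows 1 and 3 agree on D; apply D→F and equate their F entries.
Rows 1 and 2 agree on FG; apply FG→C and equate their C entries.
Row 2 is now all distinguished symbols — the join is lossless.

Yes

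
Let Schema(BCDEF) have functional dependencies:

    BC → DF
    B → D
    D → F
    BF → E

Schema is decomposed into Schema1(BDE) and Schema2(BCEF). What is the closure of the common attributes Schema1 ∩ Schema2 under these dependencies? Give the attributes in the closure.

Schema1 ∩ Schema2 = {BE}.
B → D applies, adding D
D → F applies, adding F
Closure: {BDEF}.

BDEF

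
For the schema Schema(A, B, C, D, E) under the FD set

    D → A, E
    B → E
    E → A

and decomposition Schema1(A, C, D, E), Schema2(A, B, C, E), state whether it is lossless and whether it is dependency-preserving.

lossy but dependency-preserving

Lossless test: (A, C, E)⁺ = {A, C, E}, which is a superkey of neither fragment — lossy.
Dependency preservation: every FD's attributes lie within a single fragment, so each can be enforced locally — preserved.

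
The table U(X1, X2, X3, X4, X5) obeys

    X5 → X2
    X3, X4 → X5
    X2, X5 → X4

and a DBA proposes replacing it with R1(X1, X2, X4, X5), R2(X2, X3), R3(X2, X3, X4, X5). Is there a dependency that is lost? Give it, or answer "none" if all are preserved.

none

X5 → X2 lies within R1.
X3, X4 → X5 lies within R3.
X2, X5 → X4 lies within R1.
Every dependency is enforceable on the fragments, so the decomposition is dependency-preserving.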